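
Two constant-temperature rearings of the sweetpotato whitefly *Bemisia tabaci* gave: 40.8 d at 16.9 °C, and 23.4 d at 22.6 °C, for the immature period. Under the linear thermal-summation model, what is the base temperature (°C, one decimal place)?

Equal thermal constants: D₁(T₁ − T_b) = D₂(T₂ − T_b).
40.8·(16.9 − T_b) = 23.4·(22.6 − T_b)
T_b = (40.8·16.9 − 23.4·22.6) / (40.8 − 23.4) = 160.68 / 17.4 = 9.234 °C ≈ 9.2 °C.

9.2 °C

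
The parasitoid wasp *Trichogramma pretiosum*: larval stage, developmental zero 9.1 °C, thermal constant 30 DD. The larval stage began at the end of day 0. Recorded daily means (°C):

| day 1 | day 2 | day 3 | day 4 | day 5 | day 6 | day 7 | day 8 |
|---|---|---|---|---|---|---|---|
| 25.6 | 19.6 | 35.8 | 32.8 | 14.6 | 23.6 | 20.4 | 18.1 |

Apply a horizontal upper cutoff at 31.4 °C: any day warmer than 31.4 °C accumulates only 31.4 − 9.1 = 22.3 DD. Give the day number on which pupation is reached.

day 3

Daily DD above 9.1 °C (capped at 22.3): 16.5, 10.5, 22.3, 22.3, 5.5, 14.5, 11.3, 9.0.
Cumulative: 16.5, 27.0, 49.3, 71.6, 77.1, 91.6, 102.9, 111.9.
The total first reaches 30 DD on day 3.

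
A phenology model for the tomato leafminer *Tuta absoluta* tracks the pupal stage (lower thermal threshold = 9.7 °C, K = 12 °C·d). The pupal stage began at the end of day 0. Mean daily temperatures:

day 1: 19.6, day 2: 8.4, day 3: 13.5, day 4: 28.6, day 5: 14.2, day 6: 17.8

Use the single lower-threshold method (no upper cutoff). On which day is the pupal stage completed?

day 3

Daily DD above 9.7 °C: 9.9, 0.0, 3.8, 18.9, 4.5, 8.1.
Cumulative: 9.9, 9.9, 13.7, 32.6, 37.1, 45.2.
The total first reaches 12 DD on day 3.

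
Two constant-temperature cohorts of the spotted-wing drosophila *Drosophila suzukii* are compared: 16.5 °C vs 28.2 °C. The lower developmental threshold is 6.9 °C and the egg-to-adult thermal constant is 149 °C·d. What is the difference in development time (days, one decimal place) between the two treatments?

8.5 days

At 16.5 °C: 149 / (16.5 − 6.9) = 149 / 9.6 = 15.521 d.
At 28.2 °C: 149 / (28.2 − 6.9) = 149 / 21.3 = 6.995 d.
Difference = |15.521 − 6.995| = 8.526 ≈ 8.5 days.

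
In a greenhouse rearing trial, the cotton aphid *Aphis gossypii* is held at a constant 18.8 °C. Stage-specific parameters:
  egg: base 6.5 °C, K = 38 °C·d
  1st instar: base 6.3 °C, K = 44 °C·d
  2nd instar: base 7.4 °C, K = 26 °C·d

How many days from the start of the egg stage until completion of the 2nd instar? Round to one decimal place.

egg: 38 / (18.8 − 6.5) = 38 / 12.3 = 3.089 d.
1st instar: 44 / (18.8 − 6.3) = 44 / 12.5 = 3.520 d.
2nd instar: 26 / (18.8 − 7.4) = 26 / 11.4 = 2.281 d.
Sum = 8.890 ≈ 8.9 days.

8.9 days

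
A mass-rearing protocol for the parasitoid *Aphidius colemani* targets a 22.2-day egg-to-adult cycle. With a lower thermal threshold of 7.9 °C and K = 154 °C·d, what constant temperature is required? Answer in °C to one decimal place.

Required daily accumulation = 154 / 22.2 = 6.937 DD/day.
T = T_base + 6.937 = 7.9 + 6.937 = 14.837 ≈ 14.8 °C.

14.8 °C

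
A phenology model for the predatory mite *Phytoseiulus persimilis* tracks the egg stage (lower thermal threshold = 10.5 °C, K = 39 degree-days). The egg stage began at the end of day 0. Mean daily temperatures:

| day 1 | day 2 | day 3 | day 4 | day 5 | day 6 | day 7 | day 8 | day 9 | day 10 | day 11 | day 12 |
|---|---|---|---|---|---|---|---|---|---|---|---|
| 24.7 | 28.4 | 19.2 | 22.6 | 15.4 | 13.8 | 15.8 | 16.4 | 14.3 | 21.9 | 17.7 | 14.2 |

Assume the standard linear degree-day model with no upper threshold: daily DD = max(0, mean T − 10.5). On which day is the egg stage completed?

Daily DD above 10.5 °C: 14.2, 17.9, 8.7, 12.1, 4.9, 3.3, 5.3, 5.9, 3.8, 11.4, 7.2, 3.7.
Cumulative: 14.2, 32.1, 40.8, 52.9, 57.8, 61.1, 66.4, 72.3, 76.1, 87.5, 94.7, 98.4.
The total first reaches 39 DD on day 3.

day 3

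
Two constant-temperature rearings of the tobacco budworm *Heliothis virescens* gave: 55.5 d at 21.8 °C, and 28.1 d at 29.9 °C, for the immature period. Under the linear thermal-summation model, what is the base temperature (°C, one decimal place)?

13.5 °C

Equal thermal constants: D₁(T₁ − T_b) = D₂(T₂ − T_b).
55.5·(21.8 − T_b) = 28.1·(29.9 − T_b)
T_b = (55.5·21.8 − 28.1·29.9) / (55.5 − 28.1) = 369.71 / 27.4 = 13.493 °C ≈ 13.5 °C.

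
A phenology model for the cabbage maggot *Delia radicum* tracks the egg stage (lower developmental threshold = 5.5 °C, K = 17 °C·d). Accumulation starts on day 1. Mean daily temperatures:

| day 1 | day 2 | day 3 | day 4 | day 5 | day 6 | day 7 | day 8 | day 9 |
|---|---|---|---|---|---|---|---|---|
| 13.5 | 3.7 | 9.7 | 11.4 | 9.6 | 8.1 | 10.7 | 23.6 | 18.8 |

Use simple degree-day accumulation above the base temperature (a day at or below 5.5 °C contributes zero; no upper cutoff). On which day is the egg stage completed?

day 4

Daily DD above 5.5 °C: 8.0, 0.0, 4.2, 5.9, 4.1, 2.6, 5.2, 18.1, 13.3.
Cumulative: 8.0, 8.0, 12.2, 18.1, 22.2, 24.8, 30.0, 48.1, 61.4.
The total first reaches 17 DD on day 4.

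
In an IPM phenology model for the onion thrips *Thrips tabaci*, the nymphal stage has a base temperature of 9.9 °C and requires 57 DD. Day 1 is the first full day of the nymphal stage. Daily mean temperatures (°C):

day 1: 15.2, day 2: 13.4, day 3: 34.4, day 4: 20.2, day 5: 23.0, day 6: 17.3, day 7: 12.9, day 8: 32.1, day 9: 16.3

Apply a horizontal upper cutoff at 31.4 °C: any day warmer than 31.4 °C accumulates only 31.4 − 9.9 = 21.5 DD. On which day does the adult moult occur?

day 6

Daily DD above 9.9 °C (capped at 21.5): 5.3, 3.5, 21.5, 10.3, 13.1, 7.4, 3.0, 21.5, 6.4.
Cumulative: 5.3, 8.8, 30.3, 40.6, 53.7, 61.1, 64.1, 85.6, 92.0.
The total first reaches 57 DD on day 6.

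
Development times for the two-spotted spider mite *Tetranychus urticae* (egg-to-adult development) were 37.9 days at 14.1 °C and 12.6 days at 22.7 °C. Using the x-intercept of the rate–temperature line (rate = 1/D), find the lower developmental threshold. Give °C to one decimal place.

Under the model K = D·(T − T_b), so D₁·(T₁ − T_b) = D₂·(T₂ − T_b).
37.9·(14.1 − T_b) = 12.6·(22.7 − T_b)
T_b = (37.9·14.1 − 12.6·22.7) / (37.9 − 12.6) = 248.37 / 25.3 = 9.817 °C ≈ 9.8 °C.

9.8 °C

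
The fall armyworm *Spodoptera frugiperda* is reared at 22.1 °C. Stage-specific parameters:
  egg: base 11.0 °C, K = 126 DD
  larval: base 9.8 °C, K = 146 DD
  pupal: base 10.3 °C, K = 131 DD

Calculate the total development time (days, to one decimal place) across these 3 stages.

34.3 days

egg: 126 / (22.1 − 11.0) = 126 / 11.1 = 11.351 d.
larval: 146 / (22.1 − 9.8) = 146 / 12.3 = 11.870 d.
pupal: 131 / (22.1 − 10.3) = 131 / 11.8 = 11.102 d.
Sum = 34.323 ≈ 34.3 days.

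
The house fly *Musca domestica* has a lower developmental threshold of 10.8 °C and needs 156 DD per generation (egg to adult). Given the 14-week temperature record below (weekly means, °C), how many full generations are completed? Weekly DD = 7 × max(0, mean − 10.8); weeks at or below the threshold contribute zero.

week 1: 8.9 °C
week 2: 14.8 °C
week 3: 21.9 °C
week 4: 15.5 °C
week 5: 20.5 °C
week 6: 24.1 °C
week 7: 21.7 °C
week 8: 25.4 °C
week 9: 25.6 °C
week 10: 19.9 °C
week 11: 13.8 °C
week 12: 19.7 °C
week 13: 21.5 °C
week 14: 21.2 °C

Weekly DD (7 × max(0, T̄ − 10.8)): 0.0, 28.0, 77.7, 32.9, 67.9, 93.1, 76.3, 102.2, 103.6, 63.7, 21.0, 62.3, 74.9, 72.8.
Season total = 876.4 DD.
Complete generations = ⌊876.4 / 156⌋ = 5.

5 generations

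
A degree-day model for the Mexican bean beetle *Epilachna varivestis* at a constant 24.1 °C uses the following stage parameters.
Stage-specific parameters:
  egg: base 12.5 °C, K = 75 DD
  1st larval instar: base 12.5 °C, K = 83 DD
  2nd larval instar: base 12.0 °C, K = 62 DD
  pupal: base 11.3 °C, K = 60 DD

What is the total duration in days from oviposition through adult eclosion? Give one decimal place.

egg: 75 / (24.1 − 12.5) = 75 / 11.6 = 6.466 d.
1st larval instar: 83 / (24.1 − 12.5) = 83 / 11.6 = 7.155 d.
2nd larval instar: 62 / (24.1 − 12.0) = 62 / 12.1 = 5.124 d.
pupal: 60 / (24.1 − 11.3) = 60 / 12.8 = 4.688 d.
Sum = 23.432 ≈ 23.4 days.

23.4 days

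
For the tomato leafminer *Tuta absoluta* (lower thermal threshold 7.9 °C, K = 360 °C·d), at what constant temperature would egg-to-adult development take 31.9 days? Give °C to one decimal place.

Required daily accumulation = 360 / 31.9 = 11.285 DD/day.
T = T_base + 11.285 = 7.9 + 11.285 = 19.185 ≈ 19.2 °C.

19.2 °C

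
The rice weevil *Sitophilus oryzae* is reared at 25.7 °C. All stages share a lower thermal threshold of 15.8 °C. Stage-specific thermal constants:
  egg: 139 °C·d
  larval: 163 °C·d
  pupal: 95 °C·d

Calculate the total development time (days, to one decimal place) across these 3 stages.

Daily accumulation at 25.7 °C = 25.7 − 15.8 = 9.9 DD/day.
Total K = 139 + 163 + 95 = 397 DD.
Total duration = 397 / 9.9 = 40.101 ≈ 40.1 days.

40.1 days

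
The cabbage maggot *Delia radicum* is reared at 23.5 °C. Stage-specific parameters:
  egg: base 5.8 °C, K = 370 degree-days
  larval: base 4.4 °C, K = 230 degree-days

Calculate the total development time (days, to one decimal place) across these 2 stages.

32.9 days

egg: 370 / (23.5 − 5.8) = 370 / 17.7 = 20.904 d.
larval: 230 / (23.5 − 4.4) = 230 / 19.1 = 12.042 d.
Sum = 32.946 ≈ 32.9 days.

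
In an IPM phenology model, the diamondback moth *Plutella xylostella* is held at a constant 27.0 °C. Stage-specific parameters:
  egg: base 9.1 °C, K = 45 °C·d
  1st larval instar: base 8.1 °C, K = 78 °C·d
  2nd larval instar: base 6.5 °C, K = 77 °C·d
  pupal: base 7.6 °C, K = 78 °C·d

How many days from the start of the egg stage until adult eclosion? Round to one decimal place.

14.4 days

egg: 45 / (27.0 − 9.1) = 45 / 17.9 = 2.514 d.
1st larval instar: 78 / (27.0 − 8.1) = 78 / 18.9 = 4.127 d.
2nd larval instar: 77 / (27.0 − 6.5) = 77 / 20.5 = 3.756 d.
pupal: 78 / (27.0 − 7.6) = 78 / 19.4 = 4.021 d.
Sum = 14.418 ≈ 14.4 days.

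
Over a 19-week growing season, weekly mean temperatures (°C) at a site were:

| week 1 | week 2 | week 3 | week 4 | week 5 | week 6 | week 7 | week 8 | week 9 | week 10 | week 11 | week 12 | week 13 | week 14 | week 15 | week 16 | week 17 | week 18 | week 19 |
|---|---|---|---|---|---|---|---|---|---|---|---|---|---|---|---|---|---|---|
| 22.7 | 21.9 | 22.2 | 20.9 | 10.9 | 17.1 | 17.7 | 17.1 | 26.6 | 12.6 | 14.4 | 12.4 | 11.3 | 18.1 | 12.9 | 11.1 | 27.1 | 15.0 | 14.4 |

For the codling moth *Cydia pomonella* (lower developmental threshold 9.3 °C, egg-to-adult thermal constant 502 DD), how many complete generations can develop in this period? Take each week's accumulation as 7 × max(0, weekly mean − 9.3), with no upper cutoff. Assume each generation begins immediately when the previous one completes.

2 generations

Weekly DD (7 × max(0, T̄ − 9.3)): 93.8, 88.2, 90.3, 81.2, 11.2, 54.6, 58.8, 54.6, 121.1, 23.1, 35.7, 21.7, 14.0, 61.6, 25.2, 12.6, 124.6, 39.9, 35.7.
Season total = 1047.9 DD.
Complete generations = ⌊1047.9 / 502⌋ = 2.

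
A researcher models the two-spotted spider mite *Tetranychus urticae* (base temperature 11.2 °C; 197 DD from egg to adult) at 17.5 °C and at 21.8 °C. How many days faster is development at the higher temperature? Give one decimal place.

12.7 days

At 17.5 °C: 197 / (17.5 − 11.2) = 197 / 6.3 = 31.270 d.
At 21.8 °C: 197 / (21.8 − 11.2) = 197 / 10.6 = 18.585 d.
Difference = |31.270 − 18.585| = 12.685 ≈ 12.7 days.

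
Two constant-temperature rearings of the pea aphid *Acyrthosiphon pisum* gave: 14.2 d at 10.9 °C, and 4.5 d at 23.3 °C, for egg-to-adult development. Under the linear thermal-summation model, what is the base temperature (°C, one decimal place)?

Equal thermal constants: D₁(T₁ − T_b) = D₂(T₂ − T_b).
14.2·(10.9 − T_b) = 4.5·(23.3 − T_b)
T_b = (14.2·10.9 − 4.5·23.3) / (14.2 − 4.5) = 49.93 / 9.7 = 5.147 °C ≈ 5.1 °C.

5.1 °C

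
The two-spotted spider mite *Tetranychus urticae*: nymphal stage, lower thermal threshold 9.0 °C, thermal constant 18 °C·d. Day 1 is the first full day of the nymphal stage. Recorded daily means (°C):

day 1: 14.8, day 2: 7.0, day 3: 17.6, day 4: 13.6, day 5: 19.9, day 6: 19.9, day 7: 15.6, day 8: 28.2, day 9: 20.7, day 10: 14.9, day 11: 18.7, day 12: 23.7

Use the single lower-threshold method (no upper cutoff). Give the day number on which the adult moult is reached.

Daily DD above 9.0 °C: 5.8, 0.0, 8.6, 4.6, 10.9, 10.9, 6.6, 19.2, 11.7, 5.9, 9.7, 14.7.
Cumulative: 5.8, 5.8, 14.4, 19.0, 29.9, 40.8, 47.4, 66.6, 78.3, 84.2, 93.9, 108.6.
The total first reaches 18 DD on day 4.

day 4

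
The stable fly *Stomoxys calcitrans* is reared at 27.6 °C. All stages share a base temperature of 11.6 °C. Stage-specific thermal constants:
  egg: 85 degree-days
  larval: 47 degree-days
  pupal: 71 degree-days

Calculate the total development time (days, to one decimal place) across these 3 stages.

Daily accumulation at 27.6 °C = 27.6 − 11.6 = 16.0 DD/day.
Total K = 85 + 47 + 71 = 203 DD.
Total duration = 203 / 16.0 = 12.688 ≈ 12.7 days.

12.7 days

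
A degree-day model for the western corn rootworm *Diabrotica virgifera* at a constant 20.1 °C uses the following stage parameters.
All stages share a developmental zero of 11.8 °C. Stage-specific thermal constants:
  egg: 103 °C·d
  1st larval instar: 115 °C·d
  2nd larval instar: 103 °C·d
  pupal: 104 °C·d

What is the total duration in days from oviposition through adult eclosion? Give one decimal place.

Daily accumulation at 20.1 °C = 20.1 − 11.8 = 8.3 DD/day.
Total K = 103 + 115 + 103 + 104 = 425 DD.
Total duration = 425 / 8.3 = 51.205 ≈ 51.2 days.

51.2 days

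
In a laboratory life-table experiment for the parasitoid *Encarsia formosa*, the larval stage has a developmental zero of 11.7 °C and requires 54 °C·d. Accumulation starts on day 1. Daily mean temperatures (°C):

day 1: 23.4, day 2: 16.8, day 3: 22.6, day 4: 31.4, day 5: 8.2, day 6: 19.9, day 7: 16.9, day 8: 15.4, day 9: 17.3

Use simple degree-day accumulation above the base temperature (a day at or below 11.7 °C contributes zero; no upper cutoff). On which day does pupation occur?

Daily DD above 11.7 °C: 11.7, 5.1, 10.9, 19.7, 0.0, 8.2, 5.2, 3.7, 5.6.
Cumulative: 11.7, 16.8, 27.7, 47.4, 47.4, 55.6, 60.8, 64.5, 70.1.
The total first reaches 54 DD on day 6.

day 6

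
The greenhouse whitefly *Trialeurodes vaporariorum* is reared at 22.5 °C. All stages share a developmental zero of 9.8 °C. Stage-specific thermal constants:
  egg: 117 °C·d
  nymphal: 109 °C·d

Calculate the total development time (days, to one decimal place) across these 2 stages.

17.8 days

Daily accumulation at 22.5 °C = 22.5 − 9.8 = 12.7 DD/day.
Total K = 117 + 109 = 226 DD.
Total duration = 226 / 12.7 = 17.795 ≈ 17.8 days.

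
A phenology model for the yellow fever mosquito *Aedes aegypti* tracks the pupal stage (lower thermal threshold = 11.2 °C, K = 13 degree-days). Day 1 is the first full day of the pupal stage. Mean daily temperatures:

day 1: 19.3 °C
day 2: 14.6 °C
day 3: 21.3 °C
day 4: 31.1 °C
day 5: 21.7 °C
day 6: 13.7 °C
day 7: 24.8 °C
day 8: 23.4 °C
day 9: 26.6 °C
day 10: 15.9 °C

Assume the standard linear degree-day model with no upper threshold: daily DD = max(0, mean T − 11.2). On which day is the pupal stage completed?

Daily DD above 11.2 °C: 8.1, 3.4, 10.1, 19.9, 10.5, 2.5, 13.6, 12.2, 15.4, 4.7.
Cumulative: 8.1, 11.5, 21.6, 41.5, 52.0, 54.5, 68.1, 80.3, 95.7, 100.4.
The total first reaches 13 DD on day 3.

day 3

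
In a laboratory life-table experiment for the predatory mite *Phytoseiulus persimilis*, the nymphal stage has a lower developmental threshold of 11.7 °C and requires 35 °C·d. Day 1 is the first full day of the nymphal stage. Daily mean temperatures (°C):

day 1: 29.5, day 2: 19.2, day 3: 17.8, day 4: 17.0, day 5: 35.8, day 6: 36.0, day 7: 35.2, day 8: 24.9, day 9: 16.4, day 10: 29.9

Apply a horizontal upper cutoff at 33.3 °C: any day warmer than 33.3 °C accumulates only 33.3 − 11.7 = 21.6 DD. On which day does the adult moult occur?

day 4

Daily DD above 11.7 °C (capped at 21.6): 17.8, 7.5, 6.1, 5.3, 21.6, 21.6, 21.6, 13.2, 4.7, 18.2.
Cumulative: 17.8, 25.3, 31.4, 36.7, 58.3, 79.9, 101.5, 114.7, 119.4, 137.6.
The total first reaches 35 DD on day 4.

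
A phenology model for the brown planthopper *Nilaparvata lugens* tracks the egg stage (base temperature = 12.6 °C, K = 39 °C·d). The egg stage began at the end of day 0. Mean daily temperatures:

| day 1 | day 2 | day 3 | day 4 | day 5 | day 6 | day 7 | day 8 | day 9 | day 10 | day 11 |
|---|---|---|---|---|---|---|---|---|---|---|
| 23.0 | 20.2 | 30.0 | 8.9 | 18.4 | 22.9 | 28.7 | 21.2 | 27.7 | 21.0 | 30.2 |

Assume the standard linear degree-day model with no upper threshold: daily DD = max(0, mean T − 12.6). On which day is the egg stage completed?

day 5

Daily DD above 12.6 °C: 10.4, 7.6, 17.4, 0.0, 5.8, 10.3, 16.1, 8.6, 15.1, 8.4, 17.6.
Cumulative: 10.4, 18.0, 35.4, 35.4, 41.2, 51.5, 67.6, 76.2, 91.3, 99.7, 117.3.
The total first reaches 39 DD on day 5.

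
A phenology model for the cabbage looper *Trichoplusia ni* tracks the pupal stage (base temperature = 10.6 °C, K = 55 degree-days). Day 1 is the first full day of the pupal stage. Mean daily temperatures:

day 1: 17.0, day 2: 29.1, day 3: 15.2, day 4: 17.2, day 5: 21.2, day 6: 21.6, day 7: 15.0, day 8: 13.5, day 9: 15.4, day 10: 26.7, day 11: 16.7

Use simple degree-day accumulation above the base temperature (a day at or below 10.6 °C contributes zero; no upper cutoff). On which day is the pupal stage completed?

Daily DD above 10.6 °C: 6.4, 18.5, 4.6, 6.6, 10.6, 11.0, 4.4, 2.9, 4.8, 16.1, 6.1.
Cumulative: 6.4, 24.9, 29.5, 36.1, 46.7, 57.7, 62.1, 65.0, 69.8, 85.9, 92.0.
The total first reaches 55 DD on day 6.

day 6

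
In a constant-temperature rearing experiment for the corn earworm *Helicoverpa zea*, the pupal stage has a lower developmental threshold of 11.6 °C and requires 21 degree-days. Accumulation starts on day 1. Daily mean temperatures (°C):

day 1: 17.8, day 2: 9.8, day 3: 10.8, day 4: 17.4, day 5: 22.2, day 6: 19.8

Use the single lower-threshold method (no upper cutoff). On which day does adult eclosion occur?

Daily DD above 11.6 °C: 6.2, 0.0, 0.0, 5.8, 10.6, 8.2.
Cumulative: 6.2, 6.2, 6.2, 12.0, 22.6, 30.8.
The total first reaches 21 DD on day 5.

day 5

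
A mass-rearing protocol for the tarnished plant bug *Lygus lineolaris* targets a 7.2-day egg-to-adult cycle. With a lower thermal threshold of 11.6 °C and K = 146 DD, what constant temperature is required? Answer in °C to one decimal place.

Required daily accumulation = 146 / 7.2 = 20.278 DD/day.
T = T_base + 20.278 = 11.6 + 20.278 = 31.878 ≈ 31.9 °C.

31.9 °C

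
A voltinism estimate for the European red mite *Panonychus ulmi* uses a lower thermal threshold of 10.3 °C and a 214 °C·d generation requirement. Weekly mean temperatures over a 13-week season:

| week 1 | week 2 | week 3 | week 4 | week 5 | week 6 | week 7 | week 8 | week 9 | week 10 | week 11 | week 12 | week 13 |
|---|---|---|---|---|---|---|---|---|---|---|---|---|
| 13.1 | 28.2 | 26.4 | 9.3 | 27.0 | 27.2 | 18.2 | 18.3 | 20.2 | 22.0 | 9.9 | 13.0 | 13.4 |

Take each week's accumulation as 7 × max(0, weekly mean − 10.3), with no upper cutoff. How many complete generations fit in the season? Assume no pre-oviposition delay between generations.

Weekly DD (7 × max(0, T̄ − 10.3)): 19.6, 125.3, 112.7, 0.0, 116.9, 118.3, 55.3, 56.0, 69.3, 81.9, 0.0, 18.9, 21.7.
Season total = 795.9 DD.
Complete generations = ⌊795.9 / 214⌋ = 3.

3 generations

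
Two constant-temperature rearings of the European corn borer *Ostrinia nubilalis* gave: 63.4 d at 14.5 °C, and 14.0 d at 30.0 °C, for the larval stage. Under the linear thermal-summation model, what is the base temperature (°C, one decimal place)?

Linear rate model ⇒ the product D·(T − T_b) is constant across temperatures.
63.4·(14.5 − T_b) = 14.0·(30.0 − T_b)
T_b = (63.4·14.5 − 14.0·30.0) / (63.4 − 14.0) = 499.30 / 49.4 = 10.107 °C ≈ 10.1 °C.

10.1 °C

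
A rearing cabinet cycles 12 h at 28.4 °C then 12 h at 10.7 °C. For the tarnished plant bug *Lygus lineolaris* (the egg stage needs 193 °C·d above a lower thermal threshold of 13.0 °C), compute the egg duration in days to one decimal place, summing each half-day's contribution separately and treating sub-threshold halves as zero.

25.1 days

Day half: max(0, 28.4 − 13.0) × 0.5 = 15.4 × 0.5 = 7.70 DD.
Night half: max(0, 10.7 − 13.0) × 0.5 = 0.0 × 0.5 = 0.00 DD.
Per 24 h: 7.70 DD/day.
Duration = 193 / 7.70 = 25.065 ≈ 25.1 days.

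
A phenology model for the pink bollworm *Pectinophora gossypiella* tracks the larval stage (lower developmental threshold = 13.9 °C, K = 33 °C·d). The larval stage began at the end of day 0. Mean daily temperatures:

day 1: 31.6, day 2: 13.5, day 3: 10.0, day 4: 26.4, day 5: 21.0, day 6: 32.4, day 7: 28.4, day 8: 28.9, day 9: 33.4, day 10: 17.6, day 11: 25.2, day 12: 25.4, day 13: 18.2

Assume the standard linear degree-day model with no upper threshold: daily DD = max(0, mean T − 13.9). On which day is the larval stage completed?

day 5

Daily DD above 13.9 °C: 17.7, 0.0, 0.0, 12.5, 7.1, 18.5, 14.5, 15.0, 19.5, 3.7, 11.3, 11.5, 4.3.
Cumulative: 17.7, 17.7, 17.7, 30.2, 37.3, 55.8, 70.3, 85.3, 104.8, 108.5, 119.8, 131.3, 135.6.
The total first reaches 33 DD on day 5.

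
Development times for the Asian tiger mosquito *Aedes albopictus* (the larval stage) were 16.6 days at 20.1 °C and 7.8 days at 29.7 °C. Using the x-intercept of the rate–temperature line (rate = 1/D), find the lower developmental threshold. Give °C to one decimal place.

11.6 °C

Linear rate model ⇒ the product D·(T − T_b) is constant across temperatures.
16.6·(20.1 − T_b) = 7.8·(29.7 − T_b)
T_b = (16.6·20.1 − 7.8·29.7) / (16.6 − 7.8) = 102.00 / 8.8 = 11.591 °C ≈ 11.6 °C.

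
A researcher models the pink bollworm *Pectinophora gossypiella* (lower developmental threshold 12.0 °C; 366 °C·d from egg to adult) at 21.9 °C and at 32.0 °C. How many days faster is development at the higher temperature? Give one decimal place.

At 21.9 °C: 366 / (21.9 − 12.0) = 366 / 9.9 = 36.970 d.
At 32.0 °C: 366 / (32.0 − 12.0) = 366 / 20.0 = 18.300 d.
Difference = |36.970 − 18.300| = 18.670 ≈ 18.7 days.

18.7 days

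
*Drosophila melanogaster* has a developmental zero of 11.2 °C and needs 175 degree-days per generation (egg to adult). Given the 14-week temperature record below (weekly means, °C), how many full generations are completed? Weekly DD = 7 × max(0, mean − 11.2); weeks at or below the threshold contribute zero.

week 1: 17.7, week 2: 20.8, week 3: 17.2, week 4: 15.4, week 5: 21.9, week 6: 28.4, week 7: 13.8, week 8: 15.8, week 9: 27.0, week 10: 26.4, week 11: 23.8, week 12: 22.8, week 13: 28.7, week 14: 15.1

5 generations

Weekly DD (7 × max(0, T̄ − 11.2)): 45.5, 67.2, 42.0, 29.4, 74.9, 120.4, 18.2, 32.2, 110.6, 106.4, 88.2, 81.2, 122.5, 27.3.
Season total = 966.0 DD.
Complete generations = ⌊966.0 / 175⌋ = 5.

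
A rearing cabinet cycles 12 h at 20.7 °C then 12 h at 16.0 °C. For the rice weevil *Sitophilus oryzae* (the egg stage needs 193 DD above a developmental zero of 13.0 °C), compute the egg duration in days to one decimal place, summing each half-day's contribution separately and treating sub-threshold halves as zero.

36.1 days

Day half: max(0, 20.7 − 13.0) × 0.5 = 7.7 × 0.5 = 3.85 DD.
Night half: max(0, 16.0 − 13.0) × 0.5 = 3.0 × 0.5 = 1.50 DD.
Per 24 h: 5.35 DD/day.
Duration = 193 / 5.35 = 36.075 ≈ 36.1 days.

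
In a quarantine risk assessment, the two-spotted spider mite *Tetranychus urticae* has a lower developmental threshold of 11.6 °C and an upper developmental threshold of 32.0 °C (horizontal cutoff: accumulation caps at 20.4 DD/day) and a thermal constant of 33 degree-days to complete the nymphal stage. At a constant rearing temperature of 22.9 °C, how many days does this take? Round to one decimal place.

Daily accumulation = 22.9 − 11.6 = 11.3 DD/day.
Duration = 33 / 11.3 = 2.920 ≈ 2.9 days.

2.9 days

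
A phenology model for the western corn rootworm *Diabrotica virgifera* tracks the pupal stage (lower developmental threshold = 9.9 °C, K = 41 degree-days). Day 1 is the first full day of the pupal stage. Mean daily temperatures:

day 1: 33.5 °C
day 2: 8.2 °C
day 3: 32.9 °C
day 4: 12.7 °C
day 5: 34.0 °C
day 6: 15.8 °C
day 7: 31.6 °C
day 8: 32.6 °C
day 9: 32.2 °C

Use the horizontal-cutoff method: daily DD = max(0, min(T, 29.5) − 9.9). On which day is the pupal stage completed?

Daily DD above 9.9 °C (capped at 19.6): 19.6, 0.0, 19.6, 2.8, 19.6, 5.9, 19.6, 19.6, 19.6.
Cumulative: 19.6, 19.6, 39.2, 42.0, 61.6, 67.5, 87.1, 106.7, 126.3.
The total first reaches 41 DD on day 4.

day 4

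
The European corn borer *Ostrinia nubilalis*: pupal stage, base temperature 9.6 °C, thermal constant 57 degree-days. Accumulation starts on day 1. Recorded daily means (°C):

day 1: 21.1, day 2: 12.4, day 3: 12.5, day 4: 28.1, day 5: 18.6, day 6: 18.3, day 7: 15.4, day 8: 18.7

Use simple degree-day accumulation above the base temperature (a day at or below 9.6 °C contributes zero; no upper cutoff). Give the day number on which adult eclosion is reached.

Daily DD above 9.6 °C: 11.5, 2.8, 2.9, 18.5, 9.0, 8.7, 5.8, 9.1.
Cumulative: 11.5, 14.3, 17.2, 35.7, 44.7, 53.4, 59.2, 68.3.
The total first reaches 57 DD on day 7.

day 7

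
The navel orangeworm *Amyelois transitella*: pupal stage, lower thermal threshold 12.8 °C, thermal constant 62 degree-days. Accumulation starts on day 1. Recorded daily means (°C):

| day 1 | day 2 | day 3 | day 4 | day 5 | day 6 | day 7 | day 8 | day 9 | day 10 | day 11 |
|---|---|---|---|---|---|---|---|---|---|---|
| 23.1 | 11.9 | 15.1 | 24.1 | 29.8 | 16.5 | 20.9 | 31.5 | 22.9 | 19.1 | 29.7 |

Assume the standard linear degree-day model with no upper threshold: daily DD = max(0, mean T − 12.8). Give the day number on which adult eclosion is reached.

day 8

Daily DD above 12.8 °C: 10.3, 0.0, 2.3, 11.3, 17.0, 3.7, 8.1, 18.7, 10.1, 6.3, 16.9.
Cumulative: 10.3, 10.3, 12.6, 23.9, 40.9, 44.6, 52.7, 71.4, 81.5, 87.8, 104.7.
The total first reaches 62 DD on day 8.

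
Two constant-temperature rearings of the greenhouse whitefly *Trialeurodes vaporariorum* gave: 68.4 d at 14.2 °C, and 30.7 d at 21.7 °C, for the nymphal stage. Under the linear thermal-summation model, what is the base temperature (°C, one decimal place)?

8.1 °C

Equal thermal constants: D₁(T₁ − T_b) = D₂(T₂ − T_b).
68.4·(14.2 − T_b) = 30.7·(21.7 − T_b)
T_b = (68.4·14.2 − 30.7·21.7) / (68.4 − 30.7) = 305.09 / 37.7 = 8.093 °C ≈ 8.1 °C.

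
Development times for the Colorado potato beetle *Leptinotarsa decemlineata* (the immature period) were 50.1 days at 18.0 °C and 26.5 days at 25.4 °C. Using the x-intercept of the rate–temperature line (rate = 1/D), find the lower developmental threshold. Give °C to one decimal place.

Equal thermal constants: D₁(T₁ − T_b) = D₂(T₂ − T_b).
50.1·(18.0 − T_b) = 26.5·(25.4 − T_b)
T_b = (50.1·18.0 − 26.5·25.4) / (50.1 − 26.5) = 228.70 / 23.6 = 9.691 °C ≈ 9.7 °C.

9.7 °C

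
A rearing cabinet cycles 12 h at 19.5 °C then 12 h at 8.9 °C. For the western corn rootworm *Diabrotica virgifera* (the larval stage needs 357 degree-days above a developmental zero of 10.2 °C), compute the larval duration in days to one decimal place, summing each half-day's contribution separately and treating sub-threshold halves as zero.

76.8 days

Day half: max(0, 19.5 − 10.2) × 0.5 = 9.3 × 0.5 = 4.65 DD.
Night half: max(0, 8.9 − 10.2) × 0.5 = 0.0 × 0.5 = 0.00 DD.
Per 24 h: 4.65 DD/day.
Duration = 357 / 4.65 = 76.774 ≈ 76.8 days.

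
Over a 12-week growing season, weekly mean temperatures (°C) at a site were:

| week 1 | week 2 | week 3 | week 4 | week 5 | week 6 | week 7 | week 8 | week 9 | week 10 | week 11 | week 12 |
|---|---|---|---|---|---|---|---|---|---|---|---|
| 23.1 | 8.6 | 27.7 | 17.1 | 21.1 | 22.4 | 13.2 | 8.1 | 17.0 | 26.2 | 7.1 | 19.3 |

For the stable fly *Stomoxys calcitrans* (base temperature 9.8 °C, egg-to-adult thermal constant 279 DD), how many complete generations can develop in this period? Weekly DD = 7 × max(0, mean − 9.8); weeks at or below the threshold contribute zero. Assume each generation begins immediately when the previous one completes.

2 generations

Weekly DD (7 × max(0, T̄ − 9.8)): 93.1, 0.0, 125.3, 51.1, 79.1, 88.2, 23.8, 0.0, 50.4, 114.8, 0.0, 66.5.
Season total = 692.3 DD.
Complete generations = ⌊692.3 / 279⌋ = 2.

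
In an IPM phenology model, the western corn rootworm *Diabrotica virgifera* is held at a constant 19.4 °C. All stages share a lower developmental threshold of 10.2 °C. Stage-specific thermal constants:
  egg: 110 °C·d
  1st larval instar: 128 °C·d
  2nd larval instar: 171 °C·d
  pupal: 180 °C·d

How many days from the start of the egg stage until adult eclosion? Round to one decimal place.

Daily accumulation at 19.4 °C = 19.4 − 10.2 = 9.2 DD/day.
Total K = 110 + 128 + 171 + 180 = 589 DD.
Total duration = 589 / 9.2 = 64.022 ≈ 64.0 days.

64.0 days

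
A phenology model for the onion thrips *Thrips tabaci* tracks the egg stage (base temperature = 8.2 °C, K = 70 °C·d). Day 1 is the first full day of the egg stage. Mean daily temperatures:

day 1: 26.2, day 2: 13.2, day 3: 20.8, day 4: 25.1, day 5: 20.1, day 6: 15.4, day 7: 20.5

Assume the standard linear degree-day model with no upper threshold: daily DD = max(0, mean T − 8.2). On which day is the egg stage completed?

day 6

Daily DD above 8.2 °C: 18.0, 5.0, 12.6, 16.9, 11.9, 7.2, 12.3.
Cumulative: 18.0, 23.0, 35.6, 52.5, 64.4, 71.6, 83.9.
The total first reaches 70 DD on day 6.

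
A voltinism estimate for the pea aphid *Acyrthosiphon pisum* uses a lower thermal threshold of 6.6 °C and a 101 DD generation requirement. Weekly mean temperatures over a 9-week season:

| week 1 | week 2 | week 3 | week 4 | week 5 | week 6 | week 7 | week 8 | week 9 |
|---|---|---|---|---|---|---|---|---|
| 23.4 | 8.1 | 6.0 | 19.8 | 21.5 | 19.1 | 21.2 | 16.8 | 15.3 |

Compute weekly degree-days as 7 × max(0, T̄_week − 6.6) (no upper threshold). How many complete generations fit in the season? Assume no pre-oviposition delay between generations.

Weekly DD (7 × max(0, T̄ − 6.6)): 117.6, 10.5, 0.0, 92.4, 104.3, 87.5, 102.2, 71.4, 60.9.
Season total = 646.8 DD.
Complete generations = ⌊646.8 / 101⌋ = 6.

6 generations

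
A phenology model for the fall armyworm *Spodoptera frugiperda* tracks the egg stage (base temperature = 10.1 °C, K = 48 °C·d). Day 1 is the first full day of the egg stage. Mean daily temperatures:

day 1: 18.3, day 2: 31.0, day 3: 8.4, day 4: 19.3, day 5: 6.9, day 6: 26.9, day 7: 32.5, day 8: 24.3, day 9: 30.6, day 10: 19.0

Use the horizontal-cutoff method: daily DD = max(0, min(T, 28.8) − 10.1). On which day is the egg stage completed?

Daily DD above 10.1 °C (capped at 18.7): 8.2, 18.7, 0.0, 9.2, 0.0, 16.8, 18.7, 14.2, 18.7, 8.9.
Cumulative: 8.2, 26.9, 26.9, 36.1, 36.1, 52.9, 71.6, 85.8, 104.5, 113.4.
The total first reaches 48 DD on day 6.

day 6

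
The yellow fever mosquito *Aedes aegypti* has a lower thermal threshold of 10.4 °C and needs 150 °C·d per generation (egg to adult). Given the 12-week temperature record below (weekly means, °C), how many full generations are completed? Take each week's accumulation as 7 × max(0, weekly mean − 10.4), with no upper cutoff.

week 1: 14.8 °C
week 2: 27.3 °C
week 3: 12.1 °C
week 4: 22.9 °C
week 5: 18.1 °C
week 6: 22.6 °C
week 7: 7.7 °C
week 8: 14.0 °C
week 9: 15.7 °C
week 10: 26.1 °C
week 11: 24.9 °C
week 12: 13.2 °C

Weekly DD (7 × max(0, T̄ − 10.4)): 30.8, 118.3, 11.9, 87.5, 53.9, 85.4, 0.0, 25.2, 37.1, 109.9, 101.5, 19.6.
Season total = 681.1 DD.
Complete generations = ⌊681.1 / 150⌋ = 4.

4 generations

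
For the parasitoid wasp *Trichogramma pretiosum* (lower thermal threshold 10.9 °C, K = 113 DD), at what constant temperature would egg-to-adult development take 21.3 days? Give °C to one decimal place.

Required daily accumulation = 113 / 21.3 = 5.305 DD/day.
T = T_base + 5.305 = 10.9 + 5.305 = 16.205 ≈ 16.2 °C.

16.2 °C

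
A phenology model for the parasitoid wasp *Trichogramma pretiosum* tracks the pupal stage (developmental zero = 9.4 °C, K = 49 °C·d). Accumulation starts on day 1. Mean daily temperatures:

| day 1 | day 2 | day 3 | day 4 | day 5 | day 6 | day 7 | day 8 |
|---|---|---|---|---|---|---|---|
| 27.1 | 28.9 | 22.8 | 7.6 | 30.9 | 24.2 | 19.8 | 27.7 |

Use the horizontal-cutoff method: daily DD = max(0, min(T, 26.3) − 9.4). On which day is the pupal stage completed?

Daily DD above 9.4 °C (capped at 16.9): 16.9, 16.9, 13.4, 0.0, 16.9, 14.8, 10.4, 16.9.
Cumulative: 16.9, 33.8, 47.2, 47.2, 64.1, 78.9, 89.3, 106.2.
The total first reaches 49 DD on day 5.

day 5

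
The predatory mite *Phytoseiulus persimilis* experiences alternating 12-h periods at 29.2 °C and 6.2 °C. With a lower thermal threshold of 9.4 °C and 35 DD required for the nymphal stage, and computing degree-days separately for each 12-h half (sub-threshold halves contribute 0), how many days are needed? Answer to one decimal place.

3.5 days

Day half: max(0, 29.2 − 9.4) × 0.5 = 19.8 × 0.5 = 9.90 DD.
Night half: max(0, 6.2 − 9.4) × 0.5 = 0.0 × 0.5 = 0.00 DD.
Per 24 h: 9.90 DD/day.
Duration = 35 / 9.90 = 3.535 ≈ 3.5 days.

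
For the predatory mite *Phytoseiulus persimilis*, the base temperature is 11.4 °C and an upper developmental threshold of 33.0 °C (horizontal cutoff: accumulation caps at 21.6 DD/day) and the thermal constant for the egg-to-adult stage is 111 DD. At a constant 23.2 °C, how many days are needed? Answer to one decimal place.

Daily accumulation = 23.2 − 11.4 = 11.8 DD/day.
Duration = 111 / 11.8 = 9.407 ≈ 9.4 days.

9.4 days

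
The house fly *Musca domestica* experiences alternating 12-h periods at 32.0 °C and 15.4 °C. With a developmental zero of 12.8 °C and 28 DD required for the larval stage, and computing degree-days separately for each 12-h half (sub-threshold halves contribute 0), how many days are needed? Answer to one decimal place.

Day half: max(0, 32.0 − 12.8) × 0.5 = 19.2 × 0.5 = 9.60 DD.
Night half: max(0, 15.4 − 12.8) × 0.5 = 2.6 × 0.5 = 1.30 DD.
Per 24 h: 10.90 DD/day.
Duration = 28 / 10.90 = 2.569 ≈ 2.6 days.

2.6 days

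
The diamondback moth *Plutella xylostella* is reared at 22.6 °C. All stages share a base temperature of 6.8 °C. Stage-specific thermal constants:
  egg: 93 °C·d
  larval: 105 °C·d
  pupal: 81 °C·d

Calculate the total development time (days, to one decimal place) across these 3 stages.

Daily accumulation at 22.6 °C = 22.6 − 6.8 = 15.8 DD/day.
Total K = 93 + 105 + 81 = 279 DD.
Total duration = 279 / 15.8 = 17.658 ≈ 17.7 days.

17.7 days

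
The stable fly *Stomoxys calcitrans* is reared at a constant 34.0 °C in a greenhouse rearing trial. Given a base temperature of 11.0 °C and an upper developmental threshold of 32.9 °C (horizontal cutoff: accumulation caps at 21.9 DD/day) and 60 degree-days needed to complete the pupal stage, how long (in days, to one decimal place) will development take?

Temperature 34.0 °C exceeds the upper threshold, so daily accumulation caps at 32.9 − 11.0 = 21.9 DD/day.
Duration = 60 / 21.9 = 2.740 ≈ 2.7 days.

2.7 days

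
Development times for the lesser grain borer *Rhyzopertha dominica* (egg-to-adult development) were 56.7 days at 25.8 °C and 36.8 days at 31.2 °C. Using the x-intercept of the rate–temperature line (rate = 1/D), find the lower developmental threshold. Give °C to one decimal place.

Under the model K = D·(T − T_b), so D₁·(T₁ − T_b) = D₂·(T₂ − T_b).
56.7·(25.8 − T_b) = 36.8·(31.2 − T_b)
T_b = (56.7·25.8 − 36.8·31.2) / (56.7 − 36.8) = 314.70 / 19.9 = 15.814 °C ≈ 15.8 °C.

15.8 °C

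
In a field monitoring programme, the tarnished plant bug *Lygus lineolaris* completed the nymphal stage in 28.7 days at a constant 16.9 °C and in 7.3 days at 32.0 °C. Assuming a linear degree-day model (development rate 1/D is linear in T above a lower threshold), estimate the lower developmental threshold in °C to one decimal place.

Linear rate model ⇒ the product D·(T − T_b) is constant across temperatures.
28.7·(16.9 − T_b) = 7.3·(32.0 − T_b)
T_b = (28.7·16.9 − 7.3·32.0) / (28.7 − 7.3) = 251.43 / 21.4 = 11.749 °C ≈ 11.7 °C.

11.7 °C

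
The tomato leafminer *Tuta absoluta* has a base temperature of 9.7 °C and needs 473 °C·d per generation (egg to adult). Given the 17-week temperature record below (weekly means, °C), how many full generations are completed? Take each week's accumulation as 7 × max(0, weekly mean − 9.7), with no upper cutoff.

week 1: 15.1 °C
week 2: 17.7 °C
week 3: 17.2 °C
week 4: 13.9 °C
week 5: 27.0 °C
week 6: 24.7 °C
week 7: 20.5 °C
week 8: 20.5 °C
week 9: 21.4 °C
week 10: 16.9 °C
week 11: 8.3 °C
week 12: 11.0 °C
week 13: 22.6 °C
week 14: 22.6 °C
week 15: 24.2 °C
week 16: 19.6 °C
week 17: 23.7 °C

Weekly DD (7 × max(0, T̄ − 9.7)): 37.8, 56.0, 52.5, 29.4, 121.1, 105.0, 75.6, 75.6, 81.9, 50.4, 0.0, 9.1, 90.3, 90.3, 101.5, 69.3, 98.0.
Season total = 1143.8 DD.
Complete generations = ⌊1143.8 / 473⌋ = 2.

2 generations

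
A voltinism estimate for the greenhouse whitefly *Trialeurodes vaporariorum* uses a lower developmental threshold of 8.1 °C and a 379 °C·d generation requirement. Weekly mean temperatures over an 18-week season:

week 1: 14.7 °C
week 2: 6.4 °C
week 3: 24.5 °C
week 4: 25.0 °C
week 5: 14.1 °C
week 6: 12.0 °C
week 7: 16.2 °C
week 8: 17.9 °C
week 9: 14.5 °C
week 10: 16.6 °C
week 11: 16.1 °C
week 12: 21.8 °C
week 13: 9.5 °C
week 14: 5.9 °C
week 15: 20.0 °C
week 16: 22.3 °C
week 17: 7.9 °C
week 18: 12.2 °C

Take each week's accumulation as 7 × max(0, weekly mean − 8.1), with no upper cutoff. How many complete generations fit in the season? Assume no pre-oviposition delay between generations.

2 generations

Weekly DD (7 × max(0, T̄ − 8.1)): 46.2, 0.0, 114.8, 118.3, 42.0, 27.3, 56.7, 68.6, 44.8, 59.5, 56.0, 95.9, 9.8, 0.0, 83.3, 99.4, 0.0, 28.7.
Season total = 951.3 DD.
Complete generations = ⌊951.3 / 379⌋ = 2.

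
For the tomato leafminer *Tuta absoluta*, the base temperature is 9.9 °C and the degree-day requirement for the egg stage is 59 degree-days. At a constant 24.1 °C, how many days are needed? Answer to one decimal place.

4.2 days

Daily accumulation = 24.1 − 9.9 = 14.2 DD/day.
Duration = 59 / 14.2 = 4.155 ≈ 4.2 days.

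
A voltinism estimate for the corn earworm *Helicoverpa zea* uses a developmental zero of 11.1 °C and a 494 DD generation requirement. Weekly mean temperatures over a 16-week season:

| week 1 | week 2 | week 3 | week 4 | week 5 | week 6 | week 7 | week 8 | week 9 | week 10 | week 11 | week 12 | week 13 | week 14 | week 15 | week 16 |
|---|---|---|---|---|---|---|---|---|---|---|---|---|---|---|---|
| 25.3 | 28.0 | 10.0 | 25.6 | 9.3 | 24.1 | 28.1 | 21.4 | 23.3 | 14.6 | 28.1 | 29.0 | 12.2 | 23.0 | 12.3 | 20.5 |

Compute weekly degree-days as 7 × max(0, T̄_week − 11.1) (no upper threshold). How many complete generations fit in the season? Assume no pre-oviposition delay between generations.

Weekly DD (7 × max(0, T̄ − 11.1)): 99.4, 118.3, 0.0, 101.5, 0.0, 91.0, 119.0, 72.1, 85.4, 24.5, 119.0, 125.3, 7.7, 83.3, 8.4, 65.8.
Season total = 1120.7 DD.
Complete generations = ⌊1120.7 / 494⌋ = 2.

2 generations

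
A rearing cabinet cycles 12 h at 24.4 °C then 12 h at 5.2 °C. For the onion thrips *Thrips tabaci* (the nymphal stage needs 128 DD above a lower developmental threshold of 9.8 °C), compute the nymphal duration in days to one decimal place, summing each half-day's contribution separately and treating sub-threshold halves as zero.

Day half: max(0, 24.4 − 9.8) × 0.5 = 14.6 × 0.5 = 7.30 DD.
Night half: max(0, 5.2 − 9.8) × 0.5 = 0.0 × 0.5 = 0.00 DD.
Per 24 h: 7.30 DD/day.
Duration = 128 / 7.30 = 17.534 ≈ 17.5 days.

17.5 days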